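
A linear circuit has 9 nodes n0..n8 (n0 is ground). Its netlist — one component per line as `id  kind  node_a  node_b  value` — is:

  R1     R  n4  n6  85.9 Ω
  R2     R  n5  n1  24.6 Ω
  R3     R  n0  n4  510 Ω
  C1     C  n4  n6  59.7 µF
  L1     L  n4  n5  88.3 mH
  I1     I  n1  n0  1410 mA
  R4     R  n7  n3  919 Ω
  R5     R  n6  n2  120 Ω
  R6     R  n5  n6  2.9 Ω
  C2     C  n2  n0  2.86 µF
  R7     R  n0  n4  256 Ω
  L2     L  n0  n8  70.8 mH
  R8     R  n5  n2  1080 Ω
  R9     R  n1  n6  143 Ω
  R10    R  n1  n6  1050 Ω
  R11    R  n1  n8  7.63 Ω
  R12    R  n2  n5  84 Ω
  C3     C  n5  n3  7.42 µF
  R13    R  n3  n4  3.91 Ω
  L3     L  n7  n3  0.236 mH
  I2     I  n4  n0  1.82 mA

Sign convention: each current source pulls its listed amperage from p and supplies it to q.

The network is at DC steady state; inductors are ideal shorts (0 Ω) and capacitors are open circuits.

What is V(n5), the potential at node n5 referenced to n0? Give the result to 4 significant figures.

-9.271 V

Element admittances at DC:
  Y(R1) = 0.01164 S between n4,n6
  Y(R2) = 0.04065 S between n5,n1
  Y(R3) = 0.001961 S between n0,n4
  Y(C1) = 0.000 S between n4,n6
  L1: short n4↔n5 (DC inductor)
  I1: injects 1.41 A into n0 (from n1)
  Y(R4) = 0.001088 S between n7,n3
  Y(R5) = 0.008333 S between n6,n2
  Y(R6) = 0.3448 S between n5,n6
  Y(C2) = 0.000 S between n2,n0
  Y(R7) = 0.003906 S between n0,n4
  L2: short n0↔n8 (DC inductor)
  Y(R8) = 0.0009259 S between n5,n2
  Y(R9) = 0.006993 S between n1,n6
  Y(R10) = 0.0009524 S between n1,n6
  Y(R11) = 0.1311 S between n1,n8
  Y(R12) = 0.01190 S between n2,n5
  Y(C3) = 0.000 S between n5,n3
  Y(R13) = 0.2558 S between n3,n4
  L3: short n7↔n3 (DC inductor)
  I2: injects 0.00182 A into n0 (from n4)
Assemble and solve the 11×11 MNA system:
  V(n1)=-10.36  V(n2)=-9.281  V(n3)=-9.271  V(n4)=-9.271  V(n5)=-9.271  V(n6)=-9.295  V(n7)=-9.271  V(n8)=0.000
  i(L1)=0.05230  i(L2)=1.357  i(L3)=0.000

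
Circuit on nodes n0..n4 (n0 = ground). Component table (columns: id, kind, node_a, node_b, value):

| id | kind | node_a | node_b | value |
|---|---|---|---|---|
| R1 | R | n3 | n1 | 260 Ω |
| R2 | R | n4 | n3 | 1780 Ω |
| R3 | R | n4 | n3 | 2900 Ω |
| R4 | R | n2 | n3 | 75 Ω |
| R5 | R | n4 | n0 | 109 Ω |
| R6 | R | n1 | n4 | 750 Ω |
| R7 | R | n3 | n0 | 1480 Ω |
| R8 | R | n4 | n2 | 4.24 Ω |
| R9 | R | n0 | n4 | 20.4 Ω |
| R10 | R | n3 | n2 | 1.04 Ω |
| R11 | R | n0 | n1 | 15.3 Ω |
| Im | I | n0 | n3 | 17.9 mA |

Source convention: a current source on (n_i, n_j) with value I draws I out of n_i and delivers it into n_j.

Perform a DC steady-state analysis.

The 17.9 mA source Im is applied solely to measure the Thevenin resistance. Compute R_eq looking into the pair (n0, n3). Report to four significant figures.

Element admittances at DC:
  Y(R1) = 0.003846 S between n3,n1
  Y(R2) = 0.0005618 S between n4,n3
  Y(R3) = 0.0003448 S between n4,n3
  Y(R4) = 0.01333 S between n2,n3
  Y(R5) = 0.009174 S between n4,n0
  Y(R6) = 0.001333 S between n1,n4
  Y(R7) = 0.0006757 S between n3,n0
  Y(R8) = 0.2358 S between n4,n2
  Y(R9) = 0.04902 S between n0,n4
  Y(R10) = 0.9615 S between n3,n2
  Y(R11) = 0.06536 S between n0,n1
  Im: injects 0.0179 A into n3 (from n0)
Assemble and solve the 4×4 MNA system:
  V(n1)=0.02490  V(n2)=0.3445  V(n3)=0.3612  V(n4)=0.2754

R_eq = 20.18 Ω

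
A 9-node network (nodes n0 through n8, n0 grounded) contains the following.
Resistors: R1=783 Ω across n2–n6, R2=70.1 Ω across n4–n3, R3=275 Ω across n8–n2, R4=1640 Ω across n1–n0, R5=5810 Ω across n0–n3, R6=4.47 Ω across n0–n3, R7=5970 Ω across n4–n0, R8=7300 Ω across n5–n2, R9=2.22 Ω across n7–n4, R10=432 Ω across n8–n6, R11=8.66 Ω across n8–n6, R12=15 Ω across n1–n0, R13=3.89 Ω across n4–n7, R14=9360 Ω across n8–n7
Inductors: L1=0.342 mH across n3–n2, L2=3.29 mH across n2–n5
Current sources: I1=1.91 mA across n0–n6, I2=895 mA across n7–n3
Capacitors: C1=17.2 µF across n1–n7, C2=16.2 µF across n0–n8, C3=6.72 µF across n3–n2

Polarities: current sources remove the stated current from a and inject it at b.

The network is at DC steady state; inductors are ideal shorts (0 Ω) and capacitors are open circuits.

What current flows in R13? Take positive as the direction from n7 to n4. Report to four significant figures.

-0.3228 A

Apply KCL at each of the 8 non-ground nodes and solve the resulting linear system.
Node n1: branches {R4, C1, R12} → V_1 = 0.000
Node n2: branches {R1, L1, R3, R8, C3, L2} → V_2 = 0.05454
Node n3: branches {L1, R2, R5, R6, C3, I2} → V_3 = 0.05454
Node n4: branches {R2, R7, R9, R13} → V_4 = -61.50
Node n5: branches {R8, L2} → V_5 = 0.05454
Node n6: branches {R1, I1, R10, R11} → V_6 = -0.8820
Node n7: branches {C1, R9, R13, R14, I2} → V_7 = -62.76
Node n8: branches {R3, C2, R10, R11, R14} → V_8 = -0.9084
Source currents: i(L1)=0.004698, i(L2)=0.000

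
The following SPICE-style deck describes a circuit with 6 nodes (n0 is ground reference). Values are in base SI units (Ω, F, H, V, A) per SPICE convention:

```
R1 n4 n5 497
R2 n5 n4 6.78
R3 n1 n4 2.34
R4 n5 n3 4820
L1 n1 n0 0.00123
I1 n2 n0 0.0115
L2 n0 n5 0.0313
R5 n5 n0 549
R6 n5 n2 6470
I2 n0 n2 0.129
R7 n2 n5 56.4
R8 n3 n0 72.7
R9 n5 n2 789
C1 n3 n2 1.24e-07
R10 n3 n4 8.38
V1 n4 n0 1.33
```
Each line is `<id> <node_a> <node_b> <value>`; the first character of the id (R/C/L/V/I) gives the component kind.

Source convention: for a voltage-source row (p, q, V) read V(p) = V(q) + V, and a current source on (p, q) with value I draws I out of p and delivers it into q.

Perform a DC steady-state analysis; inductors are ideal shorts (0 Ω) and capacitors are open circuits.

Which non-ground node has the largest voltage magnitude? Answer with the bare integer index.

2

Apply KCL at each of the 5 non-ground nodes and solve the resulting linear system.
Node n1: branches {R3, L1} → V_1 = 0.000
Node n2: branches {I1, R6, I2, R7, R9, C1} → V_2 = 6.135
Node n3: branches {R4, R8, C1, R10} → V_3 = 1.191
Node n4: branches {R1, R2, R3, R10, V1} → V_4 = 1.330
Node n5: branches {R1, R2, R4, L2, R5, R6, R7, R9} → V_5 = 0.000
Source currents: i(L1)=0.5684, i(L2)=-0.3166, i(V1)=-0.7838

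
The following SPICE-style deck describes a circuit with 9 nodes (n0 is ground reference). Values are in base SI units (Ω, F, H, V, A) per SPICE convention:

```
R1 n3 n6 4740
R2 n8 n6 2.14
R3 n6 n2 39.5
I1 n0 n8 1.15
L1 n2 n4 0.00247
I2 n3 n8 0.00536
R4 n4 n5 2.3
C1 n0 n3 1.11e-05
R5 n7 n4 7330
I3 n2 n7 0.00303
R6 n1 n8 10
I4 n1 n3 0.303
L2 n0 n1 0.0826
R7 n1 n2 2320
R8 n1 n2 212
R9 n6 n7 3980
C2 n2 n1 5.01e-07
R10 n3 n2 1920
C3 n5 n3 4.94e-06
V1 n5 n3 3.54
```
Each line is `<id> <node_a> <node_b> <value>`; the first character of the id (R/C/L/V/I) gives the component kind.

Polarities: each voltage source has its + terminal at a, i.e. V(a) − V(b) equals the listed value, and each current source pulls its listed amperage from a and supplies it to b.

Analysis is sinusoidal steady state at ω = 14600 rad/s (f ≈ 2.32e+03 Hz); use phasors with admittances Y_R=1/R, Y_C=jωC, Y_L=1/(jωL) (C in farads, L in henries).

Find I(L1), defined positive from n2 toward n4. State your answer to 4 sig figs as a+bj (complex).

Element admittances at ω=14600 rad/s:
  Y(R1) = 0.0002110+0.000j S between n3,n6
  Y(R2) = 0.4673+0.000j S between n8,n6
  Y(R3) = 0.02532+0.000j S between n6,n2
  I1: injects 1.15 A into n8 (from n0)
  Y(L1) = 0.000-0.02773j S between n2,n4
  I2: injects 0.00536 A into n8 (from n3)
  Y(R4) = 0.4348+0.000j S between n4,n5
  Y(C1) = 0.000+0.1621j S between n0,n3
  Y(R5) = 0.0001364+0.000j S between n7,n4
  I3: injects 0.00303 A into n7 (from n2)
  Y(R6) = 0.1000+0.000j S between n1,n8
  I4: injects 0.303 A into n3 (from n1)
  Y(L2) = 0.000-0.0008292j S between n0,n1
  Y(R7) = 0.0004310+0.000j S between n1,n2
  Y(R8) = 0.004717+0.000j S between n1,n2
  Y(R9) = 0.0002513+0.000j S between n6,n7
  Y(C2) = 0.000+0.007315j S between n2,n1
  Y(R10) = 0.0005208+0.000j S between n3,n2
  Y(C3) = 0.000+0.07212j S between n5,n3
  V1: constraint V(n5)−V(n3) = 3.54
Assemble and solve the 9×9 MNA system:
  V(n1)=28.60+16.63j  V(n2)=5.567+22.77j  V(n3)=0.1463-7.011j  V(n4)=5.593-7.004j  V(n5)=3.686-7.011j  V(n6)=31.95+18.01j  V(n7)=30.49+9.204j  V(n8)=33.40+17.76j
  i(V1)=0.8290-0.2524j

0.8256+0.0007133j A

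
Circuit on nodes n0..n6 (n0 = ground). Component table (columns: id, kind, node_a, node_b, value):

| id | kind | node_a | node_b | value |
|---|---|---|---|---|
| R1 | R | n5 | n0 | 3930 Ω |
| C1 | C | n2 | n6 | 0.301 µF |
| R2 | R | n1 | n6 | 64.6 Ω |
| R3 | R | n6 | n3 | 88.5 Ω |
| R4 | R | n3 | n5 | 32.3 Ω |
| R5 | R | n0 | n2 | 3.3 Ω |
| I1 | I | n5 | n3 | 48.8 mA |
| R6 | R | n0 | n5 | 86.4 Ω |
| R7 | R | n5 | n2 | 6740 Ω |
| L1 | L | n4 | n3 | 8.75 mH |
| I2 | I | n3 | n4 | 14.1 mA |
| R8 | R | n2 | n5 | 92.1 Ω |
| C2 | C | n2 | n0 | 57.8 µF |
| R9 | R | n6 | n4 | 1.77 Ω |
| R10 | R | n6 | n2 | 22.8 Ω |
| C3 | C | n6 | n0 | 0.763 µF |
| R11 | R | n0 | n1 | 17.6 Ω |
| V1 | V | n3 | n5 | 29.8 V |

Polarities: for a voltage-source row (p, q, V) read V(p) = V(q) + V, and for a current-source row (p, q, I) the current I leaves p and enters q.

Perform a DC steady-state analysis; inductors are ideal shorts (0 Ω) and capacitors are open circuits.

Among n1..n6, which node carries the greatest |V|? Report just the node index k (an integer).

5

MNA unknowns: 6 node voltages V₁..V_6 plus 2 source currents (L1, V1)
R1: Y=0.0002545 on G[5,0]
C1: Y=0.000 on G[2,6]
R2: Y=0.01548 on G[1,6]
R3: Y=0.01130 on G[6,3]
R4: Y=0.03096 on G[3,5]
R5: Y=0.3030 on G[0,2]
I1: z[5]−=0.0488, z[3]+=0.0488
R6: Y=0.01157 on G[0,5]
R7: Y=0.0001484 on G[5,2]
L1: row V4−V3=0, i_L1 at 4,3
I2: z[3]−=0.0141, z[4]+=0.0141
R8: Y=0.01086 on G[2,5]
C2: Y=0.000 on G[2,0]
R9: Y=0.5650 on G[6,4]
R10: Y=0.04386 on G[6,2]
C3: Y=0.000 on G[6,0]
R11: Y=0.05682 on G[0,1]
V1: row V3−V5=29.8, i_V1 at 3,5
solve → V1=1.863, V2=0.4425, V3=9.514, V4=9.514, V5=-20.29, V6=8.702
aux → i_L1=-0.4448, i_V1=-1.342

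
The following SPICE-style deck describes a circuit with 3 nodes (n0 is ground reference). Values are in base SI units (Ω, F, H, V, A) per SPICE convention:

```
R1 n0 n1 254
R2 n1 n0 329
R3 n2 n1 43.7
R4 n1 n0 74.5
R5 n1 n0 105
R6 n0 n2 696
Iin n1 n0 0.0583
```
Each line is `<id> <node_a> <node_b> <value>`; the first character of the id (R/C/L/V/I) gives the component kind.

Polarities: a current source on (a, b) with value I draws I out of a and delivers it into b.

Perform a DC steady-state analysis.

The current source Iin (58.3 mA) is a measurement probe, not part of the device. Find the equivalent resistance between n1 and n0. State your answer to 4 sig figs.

Apply KCL at each of the 2 non-ground nodes and solve the resulting linear system.
Node n1: branches {R1, R2, R3, R4, R5, Iin} → V_1 = -1.864
Node n2: branches {R3, R6} → V_2 = -1.754

R_eq = 31.97 Ω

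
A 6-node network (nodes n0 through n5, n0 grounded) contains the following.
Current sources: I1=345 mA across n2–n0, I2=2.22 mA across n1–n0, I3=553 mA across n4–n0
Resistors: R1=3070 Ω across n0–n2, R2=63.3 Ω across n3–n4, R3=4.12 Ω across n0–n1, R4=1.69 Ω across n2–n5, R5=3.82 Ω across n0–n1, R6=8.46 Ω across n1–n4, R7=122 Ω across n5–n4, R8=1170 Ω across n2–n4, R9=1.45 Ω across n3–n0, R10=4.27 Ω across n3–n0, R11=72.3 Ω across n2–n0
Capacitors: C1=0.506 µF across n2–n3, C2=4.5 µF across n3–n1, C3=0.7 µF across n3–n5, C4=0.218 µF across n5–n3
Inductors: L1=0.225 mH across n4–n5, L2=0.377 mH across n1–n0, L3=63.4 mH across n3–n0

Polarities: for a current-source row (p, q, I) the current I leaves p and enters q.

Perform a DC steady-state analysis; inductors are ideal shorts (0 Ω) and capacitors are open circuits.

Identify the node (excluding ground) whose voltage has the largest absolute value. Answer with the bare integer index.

MNA unknowns: 5 node voltages V₁..V_5 plus 3 source currents (L1, L2, L3)
I1: z[2]−=0.345, z[0]+=0.345
R1: Y=0.0003257 on G[0,2]
C1: Y=0.000 on G[2,3]
C2: Y=0.000 on G[3,1]
L1: row V4−V5=0, i_L1 at 4,5
R2: Y=0.01580 on G[3,4]
R3: Y=0.2427 on G[0,1]
R4: Y=0.5917 on G[2,5]
R5: Y=0.2618 on G[0,1]
R6: Y=0.1182 on G[1,4]
R7: Y=0.008197 on G[5,4]
L2: row V1−V0=0, i_L2 at 1,0
R8: Y=0.0008547 on G[2,4]
I2: z[1]−=0.00222, z[0]+=0.00222
R9: Y=0.6897 on G[3,0]
R10: Y=0.2342 on G[3,0]
C3: Y=0.000 on G[3,5]
R11: Y=0.01383 on G[2,0]
C4: Y=0.000 on G[5,3]
L3: row V3−V0=0, i_L3 at 3,0
I3: z[4]−=0.553, z[0]+=0.553
solve → V1=0.000, V2=-6.448, V3=0.000, V4=-6.020, V5=-6.020
aux → i_L1=0.2533, i_L2=-0.7138, i_L3=-0.09511

2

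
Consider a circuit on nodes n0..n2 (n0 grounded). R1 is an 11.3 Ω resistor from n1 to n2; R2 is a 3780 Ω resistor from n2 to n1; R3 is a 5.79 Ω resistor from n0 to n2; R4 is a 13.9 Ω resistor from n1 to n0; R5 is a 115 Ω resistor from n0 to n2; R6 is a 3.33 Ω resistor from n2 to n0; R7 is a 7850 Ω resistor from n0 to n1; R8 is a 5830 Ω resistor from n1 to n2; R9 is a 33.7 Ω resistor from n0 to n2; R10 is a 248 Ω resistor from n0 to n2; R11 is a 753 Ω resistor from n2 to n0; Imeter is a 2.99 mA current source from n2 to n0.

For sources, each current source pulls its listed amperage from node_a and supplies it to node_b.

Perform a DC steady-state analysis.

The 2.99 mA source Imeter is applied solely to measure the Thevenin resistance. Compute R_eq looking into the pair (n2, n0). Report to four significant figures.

R_eq = 1.797 Ω

MNA unknowns: 2 node voltages V₁..V_2
R1: Y=0.08850 on G[1,2]
R2: Y=0.0002646 on G[2,1]
R3: Y=0.1727 on G[0,2]
R4: Y=0.07194 on G[1,0]
R5: Y=0.008696 on G[0,2]
R6: Y=0.3003 on G[2,0]
R7: Y=0.0001274 on G[0,1]
R8: Y=0.0001715 on G[1,2]
R9: Y=0.02967 on G[0,2]
R10: Y=0.004032 on G[0,2]
R11: Y=0.001328 on G[2,0]
Imeter: z[2]−=0.00299, z[0]+=0.00299
solve → V1=-0.002968, V2=-0.005372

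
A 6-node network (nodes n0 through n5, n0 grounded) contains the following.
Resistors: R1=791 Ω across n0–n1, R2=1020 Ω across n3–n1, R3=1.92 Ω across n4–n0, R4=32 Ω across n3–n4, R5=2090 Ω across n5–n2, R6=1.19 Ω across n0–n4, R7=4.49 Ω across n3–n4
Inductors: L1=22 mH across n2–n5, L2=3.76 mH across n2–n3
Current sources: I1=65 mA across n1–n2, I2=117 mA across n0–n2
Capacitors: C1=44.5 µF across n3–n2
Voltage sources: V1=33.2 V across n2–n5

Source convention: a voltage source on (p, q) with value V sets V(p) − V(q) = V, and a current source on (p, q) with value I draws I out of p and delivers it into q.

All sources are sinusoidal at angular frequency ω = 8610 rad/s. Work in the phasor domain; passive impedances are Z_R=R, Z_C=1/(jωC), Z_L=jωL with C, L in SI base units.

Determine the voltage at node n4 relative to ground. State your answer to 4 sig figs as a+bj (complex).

Apply KCL at each of the 5 non-ground nodes and solve the resulting linear system.
Node n1: branches {R1, R2, I1} → V_1 = -28.65+0.000j
Node n2: branches {L1, I1, L2, I2, R5, C1, V1} → V_2 = 0.7158-0.5167j
Node n3: branches {R2, L2, R4, C1, R7} → V_3 = 0.7158+0.000j
Node n4: branches {R3, R4, R6, R7} → V_4 = 0.1126+0.000j
Node n5: branches {L1, R5, V1} → V_5 = -32.48-0.5167j
Source currents: i(V1)=-0.01589+0.1753j

0.1126+0.000j V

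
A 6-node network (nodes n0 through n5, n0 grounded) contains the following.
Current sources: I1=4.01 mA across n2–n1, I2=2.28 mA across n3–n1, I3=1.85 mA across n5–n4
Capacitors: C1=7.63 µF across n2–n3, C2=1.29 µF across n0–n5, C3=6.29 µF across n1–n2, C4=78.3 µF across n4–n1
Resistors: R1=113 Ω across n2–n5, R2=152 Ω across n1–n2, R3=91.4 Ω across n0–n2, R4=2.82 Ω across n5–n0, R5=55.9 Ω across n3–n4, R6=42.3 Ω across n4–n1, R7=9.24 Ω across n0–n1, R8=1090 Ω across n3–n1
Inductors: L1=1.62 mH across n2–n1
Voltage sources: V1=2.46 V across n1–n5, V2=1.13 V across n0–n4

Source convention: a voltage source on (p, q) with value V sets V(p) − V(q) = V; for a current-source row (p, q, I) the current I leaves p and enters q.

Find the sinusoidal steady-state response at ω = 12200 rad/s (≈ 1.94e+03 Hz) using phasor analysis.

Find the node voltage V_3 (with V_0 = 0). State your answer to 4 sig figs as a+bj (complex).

-0.7505-0.1914j V

MNA unknowns: 5 node voltages V₁..V_5 plus 2 source currents (V1, V2)
I1: z[2]−=0.00401, z[1]+=0.00401
C1: Y=0.000+0.09309j on G[2,3]
R1: Y=0.008850+0.000j on G[2,5]
C2: Y=0.000+0.01574j on G[0,5]
R2: Y=0.006579+0.000j on G[1,2]
R3: Y=0.01094+0.000j on G[0,2]
R4: Y=0.3546+0.000j on G[5,0]
I2: z[3]−=0.00228, z[1]+=0.00228
R5: Y=0.01789+0.000j on G[3,4]
R6: Y=0.02364+0.000j on G[4,1]
I3: z[5]−=0.00185, z[4]+=0.00185
L1: Y=0.000-0.05060j on G[2,1]
R7: Y=0.1082+0.000j on G[0,1]
C3: Y=0.000+0.07674j on G[1,2]
R8: Y=0.0009174+0.000j on G[3,1]
C4: Y=0.000+0.9553j on G[4,1]
V1: row V1−V5=2.46, i_V1 at 1,5
V2: row V0−V4=1.13, i_V2 at 0,4
solve → V1=-0.5026-1.123j, V2=-0.7781-0.2864j, V3=-0.7505-0.1914j, V4=-1.130+0.000j, V5=-2.963-1.123j
aux → i_V1=-1.050-0.4521j, i_V2=-1.096-0.5693j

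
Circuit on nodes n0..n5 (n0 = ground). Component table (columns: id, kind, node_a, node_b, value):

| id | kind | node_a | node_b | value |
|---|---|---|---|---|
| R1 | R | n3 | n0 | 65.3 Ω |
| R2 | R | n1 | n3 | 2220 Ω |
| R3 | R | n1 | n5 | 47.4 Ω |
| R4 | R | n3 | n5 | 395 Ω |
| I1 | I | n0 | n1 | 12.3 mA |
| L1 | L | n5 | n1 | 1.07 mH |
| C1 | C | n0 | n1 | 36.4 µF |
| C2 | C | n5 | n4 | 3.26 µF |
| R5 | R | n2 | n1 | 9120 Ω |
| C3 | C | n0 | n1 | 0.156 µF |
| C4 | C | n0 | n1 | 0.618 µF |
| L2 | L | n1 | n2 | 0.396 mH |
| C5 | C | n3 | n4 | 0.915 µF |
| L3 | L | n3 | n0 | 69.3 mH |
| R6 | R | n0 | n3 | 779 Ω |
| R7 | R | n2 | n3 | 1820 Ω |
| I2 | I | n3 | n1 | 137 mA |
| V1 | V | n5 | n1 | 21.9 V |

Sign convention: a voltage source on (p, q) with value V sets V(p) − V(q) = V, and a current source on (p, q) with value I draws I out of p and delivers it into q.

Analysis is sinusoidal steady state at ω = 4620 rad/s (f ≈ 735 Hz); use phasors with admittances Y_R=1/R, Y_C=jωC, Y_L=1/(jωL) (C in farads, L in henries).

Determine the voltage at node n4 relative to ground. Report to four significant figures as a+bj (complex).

Element admittances at ω=4620 rad/s:
  Y(R1) = 0.01531+0.000j S between n3,n0
  Y(R2) = 0.0004505+0.000j S between n1,n3
  Y(R3) = 0.02110+0.000j S between n1,n5
  Y(R4) = 0.002532+0.000j S between n3,n5
  I1: injects 0.0123 A into n1 (from n0)
  Y(L1) = 0.000-0.2023j S between n5,n1
  Y(C1) = 0.000+0.1682j S between n0,n1
  Y(C2) = 0.000+0.01506j S between n5,n4
  Y(R5) = 0.0001096+0.000j S between n2,n1
  Y(C3) = 0.000+0.0007207j S between n0,n1
  Y(C4) = 0.000+0.002855j S between n0,n1
  Y(L2) = 0.000-0.5466j S between n1,n2
  Y(C5) = 0.000+0.004227j S between n3,n4
  Y(L3) = 0.000-0.003123j S between n3,n0
  Y(R6) = 0.001284+0.000j S between n0,n3
  Y(R7) = 0.0005495+0.000j S between n2,n3
  I2: injects 0.137 A into n1 (from n3)
  V1: constraint V(n5)−V(n1) = 21.9
Assemble and solve the 6×6 MNA system:
  V(n1)=-0.4105-0.3974j  V(n2)=-0.4144-0.4010j  V(n3)=-4.028+3.490j  V(n4)=15.90+0.4545j  V(n5)=21.49-0.3974j
  i(V1)=-0.5395+4.356j

15.90+0.4545j V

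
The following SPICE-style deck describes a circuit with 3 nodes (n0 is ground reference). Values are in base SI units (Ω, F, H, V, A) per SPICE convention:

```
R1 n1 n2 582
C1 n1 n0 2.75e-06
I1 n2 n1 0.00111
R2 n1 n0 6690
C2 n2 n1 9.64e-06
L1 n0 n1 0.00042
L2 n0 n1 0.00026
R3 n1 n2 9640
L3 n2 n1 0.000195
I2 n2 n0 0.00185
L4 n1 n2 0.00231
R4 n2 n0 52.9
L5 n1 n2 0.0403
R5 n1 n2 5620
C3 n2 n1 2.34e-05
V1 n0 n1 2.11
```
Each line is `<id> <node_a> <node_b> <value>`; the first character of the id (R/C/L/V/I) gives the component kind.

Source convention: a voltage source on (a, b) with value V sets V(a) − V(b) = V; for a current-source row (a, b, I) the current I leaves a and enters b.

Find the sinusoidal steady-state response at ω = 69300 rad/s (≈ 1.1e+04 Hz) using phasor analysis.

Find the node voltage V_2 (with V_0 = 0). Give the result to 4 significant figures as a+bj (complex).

Apply KCL at each of the 2 non-ground nodes and solve the resulting linear system.
Node n1: branches {R1, C1, I1, R2, C2, L1, L2, R3, L3, L4, L5, R5, C3, V1} → V_1 = -2.110+0.000j
Node n2: branches {R1, I1, C2, R3, L3, I2, L4, R4, L5, R5, C3} → V_2 = -2.110-0.01671j
Source currents: i(V1)=-0.03835-0.2128j

-2.110-0.01671j V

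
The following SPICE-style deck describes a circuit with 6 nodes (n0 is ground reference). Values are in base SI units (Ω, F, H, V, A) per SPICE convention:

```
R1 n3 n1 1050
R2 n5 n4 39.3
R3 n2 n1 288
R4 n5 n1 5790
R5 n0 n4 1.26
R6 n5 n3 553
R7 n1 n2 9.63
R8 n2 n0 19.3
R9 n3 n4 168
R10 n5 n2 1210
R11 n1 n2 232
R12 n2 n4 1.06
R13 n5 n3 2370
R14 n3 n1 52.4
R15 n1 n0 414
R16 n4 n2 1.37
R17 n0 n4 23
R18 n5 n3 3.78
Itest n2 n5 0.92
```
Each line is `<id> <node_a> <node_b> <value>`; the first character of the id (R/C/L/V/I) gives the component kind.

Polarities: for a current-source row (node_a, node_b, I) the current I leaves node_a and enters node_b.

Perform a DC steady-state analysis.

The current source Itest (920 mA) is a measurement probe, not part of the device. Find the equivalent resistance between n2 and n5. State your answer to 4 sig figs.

Apply KCL at each of the 5 non-ground nodes and solve the resulting linear system.
Node n1: branches {R1, R3, R4, R7, R11, R14, R15} → V_1 = 2.387
Node n2: branches {R3, R7, R8, R10, R11, R12, R16, Itest} → V_2 = -0.3344
Node n3: branches {R1, R6, R9, R13, R14, R18} → V_3 = 17.69
Node n4: branches {R2, R5, R9, R12, R16, R17} → V_4 = 0.01381
Node n5: branches {R2, R4, R6, R10, R13, R18, Itest} → V_5 = 19.23

R_eq = 21.27 Ω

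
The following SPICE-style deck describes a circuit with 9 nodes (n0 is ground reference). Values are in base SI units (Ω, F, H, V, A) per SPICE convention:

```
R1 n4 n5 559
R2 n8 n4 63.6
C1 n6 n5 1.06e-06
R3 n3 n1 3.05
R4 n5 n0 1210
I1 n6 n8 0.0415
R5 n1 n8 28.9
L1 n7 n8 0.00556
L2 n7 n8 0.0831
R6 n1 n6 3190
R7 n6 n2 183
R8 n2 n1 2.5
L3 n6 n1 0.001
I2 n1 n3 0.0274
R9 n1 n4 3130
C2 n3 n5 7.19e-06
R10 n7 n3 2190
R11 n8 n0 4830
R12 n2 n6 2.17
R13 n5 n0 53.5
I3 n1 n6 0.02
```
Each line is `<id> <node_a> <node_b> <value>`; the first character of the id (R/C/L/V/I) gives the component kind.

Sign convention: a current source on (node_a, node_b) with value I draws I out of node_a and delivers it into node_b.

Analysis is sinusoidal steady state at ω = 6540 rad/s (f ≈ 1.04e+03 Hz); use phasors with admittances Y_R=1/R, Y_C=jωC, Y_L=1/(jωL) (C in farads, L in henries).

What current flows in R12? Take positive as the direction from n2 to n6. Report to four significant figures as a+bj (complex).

MNA unknowns: 8 node voltages V₁..V_8
R1: Y=0.001789+0.000j on G[4,5]
R2: Y=0.01572+0.000j on G[8,4]
C1: Y=0.000+0.006932j on G[6,5]
R3: Y=0.3279+0.000j on G[3,1]
R4: Y=0.0008264+0.000j on G[5,0]
I1: z[6]−=0.0415, z[8]+=0.0415
R5: Y=0.03460+0.000j on G[1,8]
L1: Y=0.000-0.02750j on G[7,8]
L2: Y=0.000-0.001840j on G[7,8]
R6: Y=0.0003135+0.000j on G[1,6]
R7: Y=0.005464+0.000j on G[6,2]
R8: Y=0.4000+0.000j on G[2,1]
L3: Y=0.000-0.1529j on G[6,1]
I2: z[1]−=0.0274, z[3]+=0.0274
R9: Y=0.0003195+0.000j on G[1,4]
C2: Y=0.000+0.04702j on G[3,5]
R10: Y=0.0004566+0.000j on G[7,3]
R11: Y=0.0002070+0.000j on G[8,0]
R12: Y=0.4608+0.000j on G[2,6]
R13: Y=0.01869+0.000j on G[5,0]
I3: z[1]−=0.02, z[6]+=0.02
solve → V1=-0.08268+0.04231j, V2=-0.1196+0.01858j, V3=0.008056+0.03955j, V4=0.9143+0.03635j, V5=-0.01103-0.0004287j, V6=-0.1512-0.001766j, V7=1.040+0.02437j, V8=1.040+0.04042j

0.01458+0.009378j A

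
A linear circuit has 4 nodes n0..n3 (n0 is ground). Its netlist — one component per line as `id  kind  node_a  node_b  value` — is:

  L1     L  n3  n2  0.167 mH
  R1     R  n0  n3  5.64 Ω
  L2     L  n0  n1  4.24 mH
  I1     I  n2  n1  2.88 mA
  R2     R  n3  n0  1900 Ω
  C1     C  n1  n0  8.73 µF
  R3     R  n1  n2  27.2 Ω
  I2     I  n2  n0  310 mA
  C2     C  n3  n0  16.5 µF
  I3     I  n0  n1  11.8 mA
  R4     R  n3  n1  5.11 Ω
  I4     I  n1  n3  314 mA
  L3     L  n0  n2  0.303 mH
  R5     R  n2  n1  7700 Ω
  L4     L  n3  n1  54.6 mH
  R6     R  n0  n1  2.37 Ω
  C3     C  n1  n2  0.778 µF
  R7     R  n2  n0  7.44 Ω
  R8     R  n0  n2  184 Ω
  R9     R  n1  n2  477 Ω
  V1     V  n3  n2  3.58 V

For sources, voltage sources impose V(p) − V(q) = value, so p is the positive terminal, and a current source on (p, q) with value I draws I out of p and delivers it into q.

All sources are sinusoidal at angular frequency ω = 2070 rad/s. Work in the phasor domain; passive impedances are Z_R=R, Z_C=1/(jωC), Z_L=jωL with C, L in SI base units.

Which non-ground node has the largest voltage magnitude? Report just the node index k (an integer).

Apply KCL at each of the 3 non-ground nodes and solve the resulting linear system.
Node n1: branches {L2, I1, C1, R3, I3, R4, I4, R5, L4, R6, C3, R9} → V_1 = 0.5795-0.2095j
Node n2: branches {L1, I1, R3, I2, L3, R5, C3, R7, R8, R9, V1} → V_2 = -0.1586-0.7107j
Node n3: branches {L1, R1, R2, C2, R4, I4, L4, V1} → V_3 = 3.421-0.7107j
Source currents: i(V1)=-0.8704+10.49j

3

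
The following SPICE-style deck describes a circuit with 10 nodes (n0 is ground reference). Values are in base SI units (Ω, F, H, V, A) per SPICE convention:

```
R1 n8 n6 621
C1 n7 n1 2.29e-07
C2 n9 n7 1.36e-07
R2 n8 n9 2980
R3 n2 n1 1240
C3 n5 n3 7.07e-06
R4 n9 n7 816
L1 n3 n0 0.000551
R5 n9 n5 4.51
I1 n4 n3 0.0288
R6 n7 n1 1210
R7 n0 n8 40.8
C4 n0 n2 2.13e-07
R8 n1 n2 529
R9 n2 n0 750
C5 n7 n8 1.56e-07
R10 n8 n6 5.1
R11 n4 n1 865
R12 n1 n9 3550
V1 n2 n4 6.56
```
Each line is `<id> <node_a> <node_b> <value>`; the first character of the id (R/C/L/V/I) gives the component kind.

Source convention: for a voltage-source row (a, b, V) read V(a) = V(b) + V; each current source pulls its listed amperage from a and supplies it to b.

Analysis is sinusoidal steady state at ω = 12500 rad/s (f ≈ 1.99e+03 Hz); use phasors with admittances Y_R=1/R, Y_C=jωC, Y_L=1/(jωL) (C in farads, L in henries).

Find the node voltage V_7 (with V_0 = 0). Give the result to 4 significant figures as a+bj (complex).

-1.071+2.349j V

Apply KCL at each of the 9 non-ground nodes and solve the resulting linear system.
Node n1: branches {C1, R3, R6, R8, R11, R12} → V_1 = -2.262+5.360j
Node n2: branches {R3, C4, R8, R9, V1} → V_2 = -2.949+5.496j
Node n3: branches {C3, L1, I1} → V_3 = -0.01476+0.1599j
Node n4: branches {I1, R11, V1} → V_4 = -9.509+5.496j
Node n5: branches {C3, R5} → V_5 = 0.009491+0.2231j
Node n6: branches {R1, R10} → V_6 = -0.1898-0.06604j
Node n7: branches {C1, C2, R4, R6, C5} → V_7 = -1.071+2.349j
Node n8: branches {R1, R2, R7, C5, R10} → V_8 = -0.1898-0.06604j
Node n9: branches {C2, R2, R4, R5, R12} → V_9 = -0.01569+0.2327j
Source currents: i(V1)=0.02042+0.0001575j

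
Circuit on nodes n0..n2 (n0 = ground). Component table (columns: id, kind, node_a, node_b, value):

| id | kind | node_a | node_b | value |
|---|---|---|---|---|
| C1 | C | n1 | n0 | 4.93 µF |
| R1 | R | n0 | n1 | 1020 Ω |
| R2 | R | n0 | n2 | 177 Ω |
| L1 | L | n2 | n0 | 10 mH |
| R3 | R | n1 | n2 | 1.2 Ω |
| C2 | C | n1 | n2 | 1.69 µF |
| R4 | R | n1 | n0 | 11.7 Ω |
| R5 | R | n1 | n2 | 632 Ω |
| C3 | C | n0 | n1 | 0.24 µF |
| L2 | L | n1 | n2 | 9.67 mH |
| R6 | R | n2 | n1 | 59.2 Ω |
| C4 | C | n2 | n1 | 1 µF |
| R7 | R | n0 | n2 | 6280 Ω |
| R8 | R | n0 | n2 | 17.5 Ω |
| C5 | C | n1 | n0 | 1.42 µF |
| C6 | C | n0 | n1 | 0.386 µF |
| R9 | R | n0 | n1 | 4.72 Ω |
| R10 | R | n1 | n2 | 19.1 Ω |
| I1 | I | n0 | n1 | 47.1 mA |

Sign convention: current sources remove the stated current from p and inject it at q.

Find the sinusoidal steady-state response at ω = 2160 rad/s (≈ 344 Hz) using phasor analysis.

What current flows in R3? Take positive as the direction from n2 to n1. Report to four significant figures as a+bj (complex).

Apply KCL at each of the 2 non-ground nodes and solve the resulting linear system.
Node n1: branches {C1, R1, R3, C2, R4, R5, C3, L2, R6, C4, C5, C6, R9, R10, I1} → V_1 = 0.1306+0.009251j
Node n2: branches {R2, L1, R3, C2, R5, L2, R6, C4, R7, R8, R10} → V_2 = 0.1212+0.01404j

-0.007818+0.003994j A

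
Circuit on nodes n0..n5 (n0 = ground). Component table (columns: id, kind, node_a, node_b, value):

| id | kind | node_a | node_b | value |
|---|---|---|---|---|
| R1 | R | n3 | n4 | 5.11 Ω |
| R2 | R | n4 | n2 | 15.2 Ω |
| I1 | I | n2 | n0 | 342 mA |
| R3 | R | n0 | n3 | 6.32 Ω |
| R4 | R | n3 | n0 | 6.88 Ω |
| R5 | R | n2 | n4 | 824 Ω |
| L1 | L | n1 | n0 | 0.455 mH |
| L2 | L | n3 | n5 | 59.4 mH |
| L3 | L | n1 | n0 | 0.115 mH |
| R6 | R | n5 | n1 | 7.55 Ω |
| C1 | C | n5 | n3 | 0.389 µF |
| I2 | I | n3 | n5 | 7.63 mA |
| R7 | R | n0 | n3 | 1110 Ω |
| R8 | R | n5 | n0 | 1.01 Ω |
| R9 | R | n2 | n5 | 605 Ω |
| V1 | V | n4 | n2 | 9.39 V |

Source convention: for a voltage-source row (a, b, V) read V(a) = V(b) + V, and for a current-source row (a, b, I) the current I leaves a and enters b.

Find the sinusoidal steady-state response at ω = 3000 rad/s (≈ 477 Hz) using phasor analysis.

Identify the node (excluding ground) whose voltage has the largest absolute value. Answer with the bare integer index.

Apply KCL at each of the 5 non-ground nodes and solve the resulting linear system.
Node n1: branches {L1, L3, R6} → V_1 = -0.0001665-0.0003998j
Node n2: branches {R2, I1, R5, R9, V1} → V_2 = -12.12-0.01537j
Node n3: branches {R1, R3, R4, L2, C1, I2, R7} → V_3 = -1.082-0.01553j
Node n4: branches {R1, R2, R5, V1} → V_4 = -2.728-0.01537j
Node n5: branches {L2, R6, C1, I2, R8, R9} → V_5 = -0.01113+0.004165j
Source currents: i(V1)=-0.3072-3.228e-05j

2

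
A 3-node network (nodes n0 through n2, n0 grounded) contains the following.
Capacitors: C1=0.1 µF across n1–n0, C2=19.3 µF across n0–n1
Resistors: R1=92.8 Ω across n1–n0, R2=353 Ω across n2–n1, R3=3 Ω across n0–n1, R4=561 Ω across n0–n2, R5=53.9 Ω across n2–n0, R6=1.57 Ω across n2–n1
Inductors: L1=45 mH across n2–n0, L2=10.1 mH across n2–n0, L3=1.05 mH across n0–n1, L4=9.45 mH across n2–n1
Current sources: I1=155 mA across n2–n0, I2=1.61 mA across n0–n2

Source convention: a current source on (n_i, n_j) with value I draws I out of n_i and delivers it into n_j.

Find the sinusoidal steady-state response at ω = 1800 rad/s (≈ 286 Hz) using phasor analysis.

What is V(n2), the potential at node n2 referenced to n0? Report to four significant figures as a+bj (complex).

Apply KCL at each of the 2 non-ground nodes and solve the resulting linear system.
Node n1: branches {C1, R1, C2, R2, R3, L3, L4, R6} → V_1 = -0.1032-0.1938j
Node n2: branches {L1, R2, L2, R4, I1, R5, L4, R6, I2} → V_2 = -0.3044-0.2368j

-0.3044-0.2368j V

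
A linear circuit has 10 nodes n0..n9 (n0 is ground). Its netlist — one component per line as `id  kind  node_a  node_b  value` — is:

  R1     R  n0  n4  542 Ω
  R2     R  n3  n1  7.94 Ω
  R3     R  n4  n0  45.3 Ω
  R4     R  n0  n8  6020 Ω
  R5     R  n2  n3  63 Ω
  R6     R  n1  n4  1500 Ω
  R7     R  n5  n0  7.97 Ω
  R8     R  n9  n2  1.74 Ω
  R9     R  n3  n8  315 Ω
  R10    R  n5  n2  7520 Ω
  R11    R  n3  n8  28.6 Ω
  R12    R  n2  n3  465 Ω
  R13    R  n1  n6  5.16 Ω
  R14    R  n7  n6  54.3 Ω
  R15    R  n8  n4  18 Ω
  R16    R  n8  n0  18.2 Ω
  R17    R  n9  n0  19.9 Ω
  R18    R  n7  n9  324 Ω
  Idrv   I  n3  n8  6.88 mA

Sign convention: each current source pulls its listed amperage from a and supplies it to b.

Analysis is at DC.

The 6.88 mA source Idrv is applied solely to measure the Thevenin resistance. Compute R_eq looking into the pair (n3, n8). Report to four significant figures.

R_eq = 19.74 Ω

MNA unknowns: 9 node voltages V₁..V_9
R1: Y=0.001845 on G[0,4]
R2: Y=0.1259 on G[3,1]
R3: Y=0.02208 on G[4,0]
R4: Y=0.0001661 on G[0,8]
R5: Y=0.01587 on G[2,3]
R6: Y=0.0006667 on G[1,4]
R7: Y=0.1255 on G[5,0]
R8: Y=0.5747 on G[9,2]
R9: Y=0.003175 on G[3,8]
R10: Y=0.0001330 on G[5,2]
R11: Y=0.03497 on G[3,8]
R12: Y=0.002151 on G[2,3]
R13: Y=0.1938 on G[1,6]
R14: Y=0.01842 on G[7,6]
R15: Y=0.05556 on G[8,4]
R16: Y=0.05495 on G[8,0]
R17: Y=0.05025 on G[9,0]
R18: Y=0.003086 on G[7,9]
Idrv: z[3]−=0.00688, z[8]+=0.00688
solve → V1=-0.1106, V2=-0.03454, V3=-0.1129, V4=0.01493, V5=-3.657e-05, V6=-0.1096, V7=-0.09845, V8=0.02287, V9=-0.03210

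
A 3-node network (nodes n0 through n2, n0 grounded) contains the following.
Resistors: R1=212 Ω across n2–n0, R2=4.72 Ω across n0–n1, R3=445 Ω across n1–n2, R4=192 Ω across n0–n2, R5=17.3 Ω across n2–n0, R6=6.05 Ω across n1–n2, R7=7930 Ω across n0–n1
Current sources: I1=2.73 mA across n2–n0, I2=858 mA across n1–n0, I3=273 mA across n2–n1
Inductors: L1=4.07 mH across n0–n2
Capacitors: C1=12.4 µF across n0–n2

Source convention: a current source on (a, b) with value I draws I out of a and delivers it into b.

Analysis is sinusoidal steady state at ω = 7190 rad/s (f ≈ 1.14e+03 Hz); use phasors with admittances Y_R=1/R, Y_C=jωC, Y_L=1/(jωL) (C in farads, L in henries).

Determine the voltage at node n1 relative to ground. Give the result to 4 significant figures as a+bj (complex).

-2.851+0.4462j V

MNA unknowns: 2 node voltages V₁..V_2
R1: Y=0.004717+0.000j on G[2,0]
R2: Y=0.2119+0.000j on G[0,1]
R3: Y=0.002247+0.000j on G[1,2]
R4: Y=0.005208+0.000j on G[0,2]
R5: Y=0.05780+0.000j on G[2,0]
R6: Y=0.1653+0.000j on G[1,2]
R7: Y=0.0001261+0.000j on G[0,1]
I1: z[2]−=0.00273, z[0]+=0.00273
I2: z[1]−=0.858, z[0]+=0.858
L1: Y=0.000-0.03417j on G[0,2]
C1: Y=0.000+0.08916j on G[0,2]
I3: z[2]−=0.273, z[1]+=0.273
solve → V1=-2.851+0.4462j, V2=-2.966+1.011j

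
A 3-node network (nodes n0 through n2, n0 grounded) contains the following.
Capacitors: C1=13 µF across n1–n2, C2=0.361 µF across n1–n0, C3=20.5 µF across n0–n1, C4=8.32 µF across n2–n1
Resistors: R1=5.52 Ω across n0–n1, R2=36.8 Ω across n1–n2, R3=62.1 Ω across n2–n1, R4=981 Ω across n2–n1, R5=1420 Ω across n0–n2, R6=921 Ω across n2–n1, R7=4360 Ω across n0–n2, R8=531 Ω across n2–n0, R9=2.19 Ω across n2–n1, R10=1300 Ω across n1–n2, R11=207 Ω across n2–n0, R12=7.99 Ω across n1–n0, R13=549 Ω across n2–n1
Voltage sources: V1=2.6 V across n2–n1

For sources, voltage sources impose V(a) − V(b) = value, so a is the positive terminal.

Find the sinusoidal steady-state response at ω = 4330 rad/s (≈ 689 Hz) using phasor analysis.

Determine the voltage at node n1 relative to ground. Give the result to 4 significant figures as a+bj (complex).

MNA unknowns: 2 node voltages V₁..V_2 plus 1 source current (V1)
C1: Y=0.000+0.05629j on G[1,2]
R1: Y=0.1812+0.000j on G[0,1]
R2: Y=0.02717+0.000j on G[1,2]
R3: Y=0.01610+0.000j on G[2,1]
R4: Y=0.001019+0.000j on G[2,1]
R5: Y=0.0007042+0.000j on G[0,2]
C2: Y=0.000+0.001563j on G[1,0]
C3: Y=0.000+0.08876j on G[0,1]
R6: Y=0.001086+0.000j on G[2,1]
R7: Y=0.0002294+0.000j on G[0,2]
R8: Y=0.001883+0.000j on G[2,0]
R9: Y=0.4566+0.000j on G[2,1]
R10: Y=0.0007692+0.000j on G[1,2]
C4: Y=0.000+0.03603j on G[2,1]
R11: Y=0.004831+0.000j on G[2,0]
R12: Y=0.1252+0.000j on G[1,0]
R13: Y=0.001821+0.000j on G[2,1]
V1: row V2−V1=2.6, i_V1 at 2,1
solve → V1=-0.05849+0.01683j, V2=2.542+0.01683j
aux → i_V1=-1.331-0.2401j

-0.05849+0.01683j V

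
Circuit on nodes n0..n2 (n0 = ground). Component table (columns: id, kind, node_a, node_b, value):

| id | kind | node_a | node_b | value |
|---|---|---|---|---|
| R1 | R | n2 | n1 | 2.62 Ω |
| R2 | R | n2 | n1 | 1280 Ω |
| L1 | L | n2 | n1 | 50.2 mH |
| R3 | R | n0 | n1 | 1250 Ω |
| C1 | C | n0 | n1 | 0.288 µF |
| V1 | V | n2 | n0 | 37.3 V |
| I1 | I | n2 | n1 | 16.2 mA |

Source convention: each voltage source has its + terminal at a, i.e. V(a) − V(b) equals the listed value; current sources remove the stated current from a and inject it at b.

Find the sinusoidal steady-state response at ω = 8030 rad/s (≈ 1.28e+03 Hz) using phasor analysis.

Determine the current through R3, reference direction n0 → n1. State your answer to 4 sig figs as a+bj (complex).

-0.02981+0.0001801j A

MNA unknowns: 2 node voltages V₁..V_2 plus 1 source current (V1)
R1: Y=0.3817+0.000j on G[2,1]
R2: Y=0.0007813+0.000j on G[2,1]
L1: Y=0.000-0.002481j on G[2,1]
R3: Y=0.0008000+0.000j on G[0,1]
C1: Y=0.000+0.002313j on G[0,1]
V1: row V2−V0=37.3, i_V1 at 2,0
I1: z[2]−=0.0162, z[1]+=0.0162
solve → V1=37.26-0.2251j, V2=37.30+0.000j
aux → i_V1=-0.03033-0.08600j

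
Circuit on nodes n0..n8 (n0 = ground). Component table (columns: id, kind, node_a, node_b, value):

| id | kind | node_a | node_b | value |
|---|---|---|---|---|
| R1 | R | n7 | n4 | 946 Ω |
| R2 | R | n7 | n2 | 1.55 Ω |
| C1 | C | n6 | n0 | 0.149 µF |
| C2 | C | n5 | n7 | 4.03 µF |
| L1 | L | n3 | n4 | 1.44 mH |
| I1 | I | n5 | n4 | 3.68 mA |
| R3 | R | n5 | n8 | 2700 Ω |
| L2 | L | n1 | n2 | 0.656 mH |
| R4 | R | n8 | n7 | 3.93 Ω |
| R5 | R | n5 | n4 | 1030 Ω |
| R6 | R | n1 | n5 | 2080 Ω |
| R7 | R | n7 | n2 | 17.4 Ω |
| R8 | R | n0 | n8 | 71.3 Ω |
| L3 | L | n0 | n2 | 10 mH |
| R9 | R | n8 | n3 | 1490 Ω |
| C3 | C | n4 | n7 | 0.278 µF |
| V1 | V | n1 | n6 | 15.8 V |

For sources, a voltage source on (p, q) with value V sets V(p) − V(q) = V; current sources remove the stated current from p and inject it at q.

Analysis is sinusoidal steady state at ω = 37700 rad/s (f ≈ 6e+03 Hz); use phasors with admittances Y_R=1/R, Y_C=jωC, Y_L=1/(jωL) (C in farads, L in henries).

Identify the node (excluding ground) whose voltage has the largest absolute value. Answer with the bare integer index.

6

MNA unknowns: 8 node voltages V₁..V_8 plus 1 source current (V1)
R1: Y=0.001057+0.000j on G[7,4]
R2: Y=0.6452+0.000j on G[7,2]
C1: Y=0.000+0.005617j on G[6,0]
C2: Y=0.000+0.1519j on G[5,7]
L1: Y=0.000-0.01842j on G[3,4]
I1: z[5]−=0.00368, z[4]+=0.00368
R3: Y=0.0003704+0.000j on G[5,8]
L2: Y=0.000-0.04043j on G[1,2]
R4: Y=0.2545+0.000j on G[8,7]
R5: Y=0.0009709+0.000j on G[5,4]
R6: Y=0.0004808+0.000j on G[1,5]
R7: Y=0.05747+0.000j on G[7,2]
R8: Y=0.01403+0.000j on G[0,8]
L3: Y=0.000-0.002653j on G[0,2]
R9: Y=0.0006711+0.000j on G[8,3]
C3: Y=0.000+0.01048j on G[4,7]
V1: row V1−V6=15.8, i_V1 at 1,6
solve → V1=-0.01728+8.448j, V2=2.165+7.249j, V3=2.188+6.781j, V4=2.187+6.788j, V5=2.124+7.146j, V6=-15.82+8.448j, V7=2.123+7.115j, V8=2.013+6.744j
aux → i_V1=-0.04746-0.08885j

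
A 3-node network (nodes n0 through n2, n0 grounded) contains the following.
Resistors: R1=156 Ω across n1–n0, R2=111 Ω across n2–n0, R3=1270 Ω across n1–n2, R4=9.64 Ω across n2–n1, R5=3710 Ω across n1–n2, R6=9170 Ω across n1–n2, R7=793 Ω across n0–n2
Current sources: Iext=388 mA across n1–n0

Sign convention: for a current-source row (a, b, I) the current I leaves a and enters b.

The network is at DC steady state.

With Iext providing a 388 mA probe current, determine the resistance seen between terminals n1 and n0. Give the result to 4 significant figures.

R_eq = 63.43 Ω

Element admittances at DC:
  Y(R1) = 0.006410 S between n1,n0
  Y(R2) = 0.009009 S between n2,n0
  Y(R3) = 0.0007874 S between n1,n2
  Y(R4) = 0.1037 S between n2,n1
  Y(R5) = 0.0002695 S between n1,n2
  Y(R6) = 0.0001091 S between n1,n2
  Y(R7) = 0.001261 S between n0,n2
  Iext: injects 0.388 A into n0 (from n1)
Assemble and solve the 2×2 MNA system:
  V(n1)=-24.61  V(n2)=-22.42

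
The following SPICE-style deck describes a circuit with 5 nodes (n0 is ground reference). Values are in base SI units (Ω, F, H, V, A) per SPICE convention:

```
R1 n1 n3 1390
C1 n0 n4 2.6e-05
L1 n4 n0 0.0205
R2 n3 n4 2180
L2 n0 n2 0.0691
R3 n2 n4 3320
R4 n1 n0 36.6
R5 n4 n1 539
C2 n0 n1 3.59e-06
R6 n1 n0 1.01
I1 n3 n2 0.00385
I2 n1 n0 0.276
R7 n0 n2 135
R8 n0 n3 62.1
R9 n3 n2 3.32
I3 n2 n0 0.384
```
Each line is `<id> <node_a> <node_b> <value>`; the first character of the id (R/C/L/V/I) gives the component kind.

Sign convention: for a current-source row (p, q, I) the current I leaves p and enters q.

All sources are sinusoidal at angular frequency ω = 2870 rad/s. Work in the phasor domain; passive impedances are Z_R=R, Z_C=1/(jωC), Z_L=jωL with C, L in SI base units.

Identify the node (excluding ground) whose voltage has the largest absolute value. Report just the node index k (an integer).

2

Element admittances at ω=2870 rad/s:
  Y(R1) = 0.0007194+0.000j S between n1,n3
  Y(C1) = 0.000+0.07462j S between n0,n4
  Y(L1) = 0.000-0.01700j S between n4,n0
  Y(R2) = 0.0004587+0.000j S between n3,n4
  Y(L2) = 0.000-0.005042j S between n0,n2
  Y(R3) = 0.0003012+0.000j S between n2,n4
  Y(R4) = 0.02732+0.000j S between n1,n0
  Y(R5) = 0.001855+0.000j S between n4,n1
  Y(C2) = 0.000+0.01030j S between n0,n1
  Y(R6) = 0.9901+0.000j S between n1,n0
  I1: injects 0.00385 A into n2 (from n3)
  I2: injects 0.276 A into n0 (from n1)
  Y(R7) = 0.007407+0.000j S between n0,n2
  Y(R8) = 0.01610+0.000j S between n0,n3
  Y(R9) = 0.3012+0.000j S between n3,n2
  I3: injects 0.384 A into n0 (from n2)
Assemble and solve the 4×4 MNA system:
  V(n1)=-0.2809+0.001070j  V(n2)=-15.30-3.200j  V(n3)=-14.48-3.026j  V(n4)=-0.04995+0.2020j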